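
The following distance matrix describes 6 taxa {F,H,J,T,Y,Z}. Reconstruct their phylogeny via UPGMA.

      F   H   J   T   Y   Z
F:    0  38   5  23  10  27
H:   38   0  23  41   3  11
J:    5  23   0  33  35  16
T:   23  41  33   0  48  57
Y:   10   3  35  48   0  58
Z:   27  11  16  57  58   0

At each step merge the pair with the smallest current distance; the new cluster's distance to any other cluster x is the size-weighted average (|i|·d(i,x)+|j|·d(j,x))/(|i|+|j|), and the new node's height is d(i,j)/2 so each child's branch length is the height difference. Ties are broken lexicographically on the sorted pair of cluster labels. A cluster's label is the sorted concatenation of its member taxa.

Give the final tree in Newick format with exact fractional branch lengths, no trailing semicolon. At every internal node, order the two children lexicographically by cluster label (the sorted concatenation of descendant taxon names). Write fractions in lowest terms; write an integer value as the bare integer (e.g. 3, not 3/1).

step 1: merge (H,Y) at d=3; branch lengths H→3/2, Y→3/2; new cluster HY
  updated: d(F,HY)=24, d(HY,J)=29, d(HY,T)=89/2, d(HY,Z)=69/2
step 2: merge (F,J) at d=5; branch lengths F→5/2, J→5/2; new cluster FJ
  updated: d(FJ,HY)=53/2, d(FJ,T)=28, d(FJ,Z)=43/2
step 3: merge (FJ,Z) at d=43/2; branch lengths FJ→33/4, Z→43/4; new cluster FJZ
  updated: d(FJZ,HY)=175/6, d(FJZ,T)=113/3
step 4: merge (FJZ,HY) at d=175/6; branch lengths FJZ→23/6, HY→157/12; new cluster FHJYZ
  updated: d(FHJYZ,T)=202/5
step 5: merge (FHJYZ,T) at d=202/5; branch lengths FHJYZ→337/60, T→101/5; new cluster FHJTYZ
final tree: ((((F:5/2,J:5/2):33/4,Z:43/4):23/6,(H:3/2,Y:3/2):157/12):337/60,T:101/5)
total length: 1046/15

((((F:5/2,J:5/2):33/4,Z:43/4):23/6,(H:3/2,Y:3/2):157/12):337/60,T:101/5)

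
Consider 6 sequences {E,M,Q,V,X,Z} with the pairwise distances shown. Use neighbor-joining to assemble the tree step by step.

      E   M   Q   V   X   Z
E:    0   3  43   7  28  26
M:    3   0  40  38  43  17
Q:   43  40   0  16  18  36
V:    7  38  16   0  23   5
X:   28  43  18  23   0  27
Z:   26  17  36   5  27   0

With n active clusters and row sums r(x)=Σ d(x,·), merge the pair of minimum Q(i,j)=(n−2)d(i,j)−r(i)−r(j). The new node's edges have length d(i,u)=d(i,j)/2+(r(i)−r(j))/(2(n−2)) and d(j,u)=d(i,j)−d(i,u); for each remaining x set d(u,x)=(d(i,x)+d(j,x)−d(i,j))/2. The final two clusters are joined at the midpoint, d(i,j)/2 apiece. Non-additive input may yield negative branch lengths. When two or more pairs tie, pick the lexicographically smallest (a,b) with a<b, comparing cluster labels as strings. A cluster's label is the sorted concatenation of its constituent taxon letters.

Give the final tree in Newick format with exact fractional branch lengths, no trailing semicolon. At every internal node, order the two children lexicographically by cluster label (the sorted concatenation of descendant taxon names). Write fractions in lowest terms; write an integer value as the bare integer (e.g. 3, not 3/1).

iteration 1: select E,M (d=3, Q=-236); attach at lengths (-11/4, 23/4); label the merged cluster EM
  updated: d(EM,Q)=40, d(EM,V)=21, d(EM,X)=34, d(EM,Z)=20
iteration 2: select Q,X (d=18, Q=-158); attach at lengths (31/3, 23/3); label the merged cluster QX
  updated: d(EM,QX)=28, d(QX,V)=21/2, d(QX,Z)=45/2
iteration 3: select EM,Z (d=20, Q=-153/2); attach at lengths (123/8, 37/8); label the merged cluster EMZ
  updated: d(EMZ,QX)=61/4, d(EMZ,V)=3
iteration 4: select EMZ,QX (d=61/4, Q=-115/4); attach at lengths (31/8, 91/8); label the merged cluster EMQXZ
  updated: d(EMQXZ,V)=-7/8
iteration 5: select EMQXZ,V (d=-7/8); attach at lengths (-7/16, -7/16); label the merged cluster EMQVXZ
final tree: ((((E:-11/4,M:23/4):123/8,Z:37/8):31/8,(Q:31/3,X:23/3):91/8):-7/16,V:-7/16)
total length: 443/8

((((E:-11/4,M:23/4):123/8,Z:37/8):31/8,(Q:31/3,X:23/3):91/8):-7/16,V:-7/16)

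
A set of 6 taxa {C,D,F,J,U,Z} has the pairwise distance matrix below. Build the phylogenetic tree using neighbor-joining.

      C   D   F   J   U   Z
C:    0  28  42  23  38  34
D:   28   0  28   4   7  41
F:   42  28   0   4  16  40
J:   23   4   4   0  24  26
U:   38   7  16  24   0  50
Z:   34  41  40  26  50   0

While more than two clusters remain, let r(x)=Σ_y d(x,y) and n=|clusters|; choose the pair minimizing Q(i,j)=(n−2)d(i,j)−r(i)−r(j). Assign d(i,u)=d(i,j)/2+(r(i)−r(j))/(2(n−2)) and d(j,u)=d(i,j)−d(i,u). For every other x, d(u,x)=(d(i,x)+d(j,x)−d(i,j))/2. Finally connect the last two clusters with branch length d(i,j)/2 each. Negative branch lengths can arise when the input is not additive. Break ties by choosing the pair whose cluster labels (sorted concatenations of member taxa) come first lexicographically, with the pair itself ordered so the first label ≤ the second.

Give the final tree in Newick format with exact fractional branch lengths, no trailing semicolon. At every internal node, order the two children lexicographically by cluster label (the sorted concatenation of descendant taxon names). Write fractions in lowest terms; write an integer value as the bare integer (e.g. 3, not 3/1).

step 1: merge (C,Z) at d=34, Q=-220; branch lengths C→55/4, Z→81/4; new cluster CZ
  updated: d(CZ,D)=35/2, d(CZ,F)=24, d(CZ,J)=15/2, d(CZ,U)=27
step 2: merge (D,U) at d=7, Q=-219/2; branch lengths D→7/12, U→77/12; new cluster DU
  updated: d(CZ,DU)=75/4, d(DU,F)=37/2, d(DU,J)=21/2
step 3: merge (CZ,DU) at d=75/4, Q=-121/2; branch lengths CZ→10, DU→35/4; new cluster CDUZ
  updated: d(CDUZ,F)=95/8, d(CDUZ,J)=-3/8
step 4: merge (CDUZ,F) at d=95/8, Q=-31/2; branch lengths CDUZ→15/4, F→65/8; new cluster CDFUZ
  updated: d(CDFUZ,J)=-33/8
step 5: merge (CDFUZ,J) at d=-33/8; branch lengths CDFUZ→-33/16, J→-33/16; new cluster CDFJUZ
final tree: ((((C:55/4,Z:81/4):10,(D:7/12,U:77/12):35/4):15/4,F:65/8):-33/16,J:-33/16)
total length: 135/2

((((C:55/4,Z:81/4):10,(D:7/12,U:77/12):35/4):15/4,F:65/8):-33/16,J:-33/16)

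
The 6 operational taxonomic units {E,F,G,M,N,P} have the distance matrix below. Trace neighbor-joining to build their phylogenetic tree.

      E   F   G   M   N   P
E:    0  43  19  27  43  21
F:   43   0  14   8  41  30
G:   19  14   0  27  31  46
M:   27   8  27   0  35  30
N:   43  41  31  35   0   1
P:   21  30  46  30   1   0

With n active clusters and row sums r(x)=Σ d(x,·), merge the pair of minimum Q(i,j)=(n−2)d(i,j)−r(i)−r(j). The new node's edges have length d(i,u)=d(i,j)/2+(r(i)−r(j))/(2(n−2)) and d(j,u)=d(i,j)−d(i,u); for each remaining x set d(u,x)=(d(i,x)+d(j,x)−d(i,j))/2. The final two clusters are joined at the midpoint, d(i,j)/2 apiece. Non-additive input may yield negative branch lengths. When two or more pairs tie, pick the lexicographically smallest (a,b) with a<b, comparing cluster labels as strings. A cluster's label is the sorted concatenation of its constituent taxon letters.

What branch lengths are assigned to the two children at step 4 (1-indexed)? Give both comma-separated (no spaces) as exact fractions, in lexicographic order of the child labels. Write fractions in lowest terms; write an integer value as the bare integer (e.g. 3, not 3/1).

43/8,73/8

step 1: merge (N,P) at d=1, Q=-275; branch lengths N→27/8, P→-19/8; new cluster NP
  updated: d(E,NP)=63/2, d(F,NP)=35, d(G,NP)=38, d(M,NP)=32
step 2: merge (F,M) at d=8, Q=-170; branch lengths F→5, M→3; new cluster FM
  updated: d(E,FM)=31, d(FM,G)=33/2, d(FM,NP)=59/2
step 3: merge (E,NP) at d=63/2, Q=-235/2; branch lengths E→91/8, NP→161/8; new cluster ENP
  updated: d(ENP,FM)=29/2, d(ENP,G)=51/4
step 4: merge (ENP,FM) at d=29/2, Q=-175/4; branch lengths ENP→43/8, FM→73/8; new cluster EFMNP
  updated: d(EFMNP,G)=59/8
step 5: merge (EFMNP,G) at d=59/8; branch lengths EFMNP→59/16, G→59/16; new cluster EFGMNP
final tree: (((E:91/8,(N:27/8,P:-19/8):161/8):43/8,(F:5,M:3):73/8):59/16,G:59/16)
total length: 499/8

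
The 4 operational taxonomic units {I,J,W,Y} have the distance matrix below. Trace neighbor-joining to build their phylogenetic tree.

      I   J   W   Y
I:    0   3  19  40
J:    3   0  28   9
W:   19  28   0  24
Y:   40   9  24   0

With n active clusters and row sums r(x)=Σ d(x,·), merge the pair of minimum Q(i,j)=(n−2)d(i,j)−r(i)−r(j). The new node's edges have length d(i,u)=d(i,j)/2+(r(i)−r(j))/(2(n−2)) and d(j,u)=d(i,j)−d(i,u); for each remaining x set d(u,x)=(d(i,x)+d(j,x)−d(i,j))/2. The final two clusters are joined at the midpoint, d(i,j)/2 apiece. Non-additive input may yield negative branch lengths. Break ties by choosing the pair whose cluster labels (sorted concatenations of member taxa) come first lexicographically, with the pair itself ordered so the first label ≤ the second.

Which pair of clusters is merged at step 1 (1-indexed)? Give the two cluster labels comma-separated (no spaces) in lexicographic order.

I,J

1. join I+J (d=3, Q=-96) ⇒ IJ; edges |I|=7, |J|=-4
  updated: d(IJ,W)=22, d(IJ,Y)=23
2. join IJ+W (d=22, Q=-69) ⇒ IJW; edges |IJ|=21/2, |W|=23/2
  updated: d(IJW,Y)=25/2
3. join IJW+Y (d=25/2) ⇒ IJWY; edges |IJW|=25/4, |Y|=25/4
final tree: (((I:7,J:-4):21/2,W:23/2):25/4,Y:25/4)
total length: 75/2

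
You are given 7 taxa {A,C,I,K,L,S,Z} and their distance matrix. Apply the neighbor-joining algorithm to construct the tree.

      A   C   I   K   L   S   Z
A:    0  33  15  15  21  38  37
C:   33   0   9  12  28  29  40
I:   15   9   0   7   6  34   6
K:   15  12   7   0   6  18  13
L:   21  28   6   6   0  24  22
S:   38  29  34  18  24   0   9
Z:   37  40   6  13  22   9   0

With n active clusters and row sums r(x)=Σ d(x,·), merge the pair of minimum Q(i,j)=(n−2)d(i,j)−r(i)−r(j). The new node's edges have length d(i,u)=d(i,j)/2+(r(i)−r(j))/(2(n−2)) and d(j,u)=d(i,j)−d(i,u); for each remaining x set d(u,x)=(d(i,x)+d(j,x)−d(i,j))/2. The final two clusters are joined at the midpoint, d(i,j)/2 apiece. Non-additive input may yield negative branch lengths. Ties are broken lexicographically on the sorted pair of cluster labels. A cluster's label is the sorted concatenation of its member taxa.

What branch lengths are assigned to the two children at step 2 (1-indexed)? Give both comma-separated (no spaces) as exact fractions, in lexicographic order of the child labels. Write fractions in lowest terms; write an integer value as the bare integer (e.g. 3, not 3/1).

iteration 1: select S,Z (d=9, Q=-234); attach at lengths (7, 2); label the merged cluster SZ
  updated: d(A,SZ)=33, d(C,SZ)=30, d(I,SZ)=31/2, d(K,SZ)=11, d(L,SZ)=37/2
iteration 2: select C,I (d=9, Q=-257/2); attach at lengths (191/16, -47/16); label the merged cluster CI
  updated: d(A,CI)=39/2, d(CI,K)=5, d(CI,L)=25/2, d(CI,SZ)=73/4
iteration 3: select A,CI (d=39/2, Q=-341/4); attach at lengths (367/24, 101/24); label the merged cluster ACI
  updated: d(ACI,K)=1/4, d(ACI,L)=7, d(ACI,SZ)=127/8
iteration 4: select ACI,L (d=7, Q=-325/8); attach at lengths (45/32, 179/32); label the merged cluster ACIL
  updated: d(ACIL,K)=-3/8, d(ACIL,SZ)=219/16
iteration 5: select ACIL,K (d=-3/8, Q=-389/16); attach at lengths (37/32, -49/32); label the merged cluster ACIKL
  updated: d(ACIKL,SZ)=401/32
iteration 6: select ACIKL,SZ (d=401/32); attach at lengths (401/64, 401/64); label the merged cluster ACIKLSZ
final tree: ((((A:367/24,(C:191/16,I:-47/16):101/24):45/32,L:179/32):37/32,K:-49/32):401/64,(S:7,Z:2):401/64)
total length: 1813/32

191/16,-47/16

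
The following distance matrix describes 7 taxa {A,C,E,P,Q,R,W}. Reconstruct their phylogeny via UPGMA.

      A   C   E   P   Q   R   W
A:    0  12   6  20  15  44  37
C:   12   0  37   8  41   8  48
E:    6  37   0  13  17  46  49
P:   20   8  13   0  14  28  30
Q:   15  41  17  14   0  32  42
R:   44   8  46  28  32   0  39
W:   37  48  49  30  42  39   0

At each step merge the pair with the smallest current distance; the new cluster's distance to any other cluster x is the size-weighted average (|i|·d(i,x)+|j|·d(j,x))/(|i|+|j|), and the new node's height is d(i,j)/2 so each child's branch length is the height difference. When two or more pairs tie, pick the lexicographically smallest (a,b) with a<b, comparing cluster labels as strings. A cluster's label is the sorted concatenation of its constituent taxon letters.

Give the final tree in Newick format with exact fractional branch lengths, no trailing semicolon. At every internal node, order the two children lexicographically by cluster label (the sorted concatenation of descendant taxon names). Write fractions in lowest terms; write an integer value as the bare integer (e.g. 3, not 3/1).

1. join A+E (d=6) ⇒ AE; edges |A|=3, |E|=3
  updated: d(AE,C)=49/2, d(AE,P)=33/2, d(AE,Q)=16, d(AE,R)=45, d(AE,W)=43
2. join C+P (d=8) ⇒ CP; edges |C|=4, |P|=4
  updated: d(AE,CP)=41/2, d(CP,Q)=55/2, d(CP,R)=18, d(CP,W)=39
3. join AE+Q (d=16) ⇒ AEQ; edges |AE|=5, |Q|=8
  updated: d(AEQ,CP)=137/6, d(AEQ,R)=122/3, d(AEQ,W)=128/3
4. join CP+R (d=18) ⇒ CPR; edges |CP|=5, |R|=9
  updated: d(AEQ,CPR)=259/9, d(CPR,W)=39
5. join AEQ+CPR (d=259/9) ⇒ ACEPQR; edges |AEQ|=115/18, |CPR|=97/18
  updated: d(ACEPQR,W)=245/6
6. join ACEPQR+W (d=245/6) ⇒ ACEPQRW; edges |ACEPQR|=217/36, |W|=245/12
final tree: ((((A:3,E:3):5,Q:8):115/18,((C:4,P:4):5,R:9):97/18):217/36,W:245/12)
total length: 713/9

((((A:3,E:3):5,Q:8):115/18,((C:4,P:4):5,R:9):97/18):217/36,W:245/12)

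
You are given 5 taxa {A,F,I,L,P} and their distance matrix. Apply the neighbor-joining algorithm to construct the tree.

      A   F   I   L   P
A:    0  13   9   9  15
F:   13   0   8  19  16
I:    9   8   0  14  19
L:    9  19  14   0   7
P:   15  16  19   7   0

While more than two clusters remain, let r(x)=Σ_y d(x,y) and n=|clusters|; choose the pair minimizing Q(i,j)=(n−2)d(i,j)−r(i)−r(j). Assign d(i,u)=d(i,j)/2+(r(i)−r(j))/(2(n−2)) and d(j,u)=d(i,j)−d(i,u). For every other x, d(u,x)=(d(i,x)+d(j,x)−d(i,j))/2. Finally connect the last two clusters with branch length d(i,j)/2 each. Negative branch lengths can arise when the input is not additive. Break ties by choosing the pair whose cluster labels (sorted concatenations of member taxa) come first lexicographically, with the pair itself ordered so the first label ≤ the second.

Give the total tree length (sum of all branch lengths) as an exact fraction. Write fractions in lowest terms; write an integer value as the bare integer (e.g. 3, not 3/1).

iteration 1: select L,P (d=7, Q=-85); attach at lengths (13/6, 29/6); label the merged cluster LP
  updated: d(A,LP)=17/2, d(F,LP)=14, d(I,LP)=13
iteration 2: select A,LP (d=17/2, Q=-49); attach at lengths (3, 11/2); label the merged cluster ALP
  updated: d(ALP,F)=37/4, d(ALP,I)=27/4
iteration 3: select ALP,F (d=37/4, Q=-24); attach at lengths (4, 21/4); label the merged cluster AFLP
  updated: d(AFLP,I)=11/4
iteration 4: select AFLP,I (d=11/4); attach at lengths (11/8, 11/8); label the merged cluster AFILP
final tree: (((A:3,(L:13/6,P:29/6):11/2):4,F:21/4):11/8,I:11/8)
total length: 55/2

55/2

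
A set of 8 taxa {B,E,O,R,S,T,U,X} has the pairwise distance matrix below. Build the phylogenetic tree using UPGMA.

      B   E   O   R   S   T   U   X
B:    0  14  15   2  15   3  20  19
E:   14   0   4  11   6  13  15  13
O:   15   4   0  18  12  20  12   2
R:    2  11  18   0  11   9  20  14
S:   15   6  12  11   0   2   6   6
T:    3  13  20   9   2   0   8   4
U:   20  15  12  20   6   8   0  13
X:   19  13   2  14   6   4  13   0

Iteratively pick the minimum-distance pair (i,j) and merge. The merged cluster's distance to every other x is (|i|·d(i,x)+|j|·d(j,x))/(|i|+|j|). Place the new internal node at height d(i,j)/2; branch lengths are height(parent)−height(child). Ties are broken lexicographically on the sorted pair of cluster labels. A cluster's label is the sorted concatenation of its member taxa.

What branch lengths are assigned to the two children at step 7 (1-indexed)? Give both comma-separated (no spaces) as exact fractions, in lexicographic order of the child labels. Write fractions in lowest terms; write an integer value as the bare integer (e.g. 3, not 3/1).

step 1: merge (B,R) at d=2; branch lengths B→1, R→1; new cluster BR
  updated: d(BR,E)=25/2, d(BR,O)=33/2, d(BR,S)=13, d(BR,T)=6, d(BR,U)=20, d(BR,X)=33/2
step 2: merge (O,X) at d=2; branch lengths O→1, X→1; new cluster OX
  updated: d(BR,OX)=33/2, d(E,OX)=17/2, d(OX,S)=9, d(OX,T)=12, d(OX,U)=25/2
step 3: merge (S,T) at d=2; branch lengths S→1, T→1; new cluster ST
  updated: d(BR,ST)=19/2, d(E,ST)=19/2, d(OX,ST)=21/2, d(ST,U)=7
step 4: merge (ST,U) at d=7; branch lengths ST→5/2, U→7/2; new cluster STU
  updated: d(BR,STU)=13, d(E,STU)=34/3, d(OX,STU)=67/6
step 5: merge (E,OX) at d=17/2; branch lengths E→17/4, OX→13/4; new cluster EOX
  updated: d(BR,EOX)=91/6, d(EOX,STU)=101/9
step 6: merge (EOX,STU) at d=101/9; branch lengths EOX→49/36, STU→19/9; new cluster EOSTUX
  updated: d(BR,EOSTUX)=169/12
step 7: merge (BR,EOSTUX) at d=169/12; branch lengths BR→145/24, EOSTUX→103/72; new cluster BEORSTUX
final tree: ((B:1,R:1):145/24,((E:17/4,(O:1,X:1):13/4):49/36,((S:1,T:1):5/2,U:7/2):19/9):103/72)
total length: 274/9

145/24,103/72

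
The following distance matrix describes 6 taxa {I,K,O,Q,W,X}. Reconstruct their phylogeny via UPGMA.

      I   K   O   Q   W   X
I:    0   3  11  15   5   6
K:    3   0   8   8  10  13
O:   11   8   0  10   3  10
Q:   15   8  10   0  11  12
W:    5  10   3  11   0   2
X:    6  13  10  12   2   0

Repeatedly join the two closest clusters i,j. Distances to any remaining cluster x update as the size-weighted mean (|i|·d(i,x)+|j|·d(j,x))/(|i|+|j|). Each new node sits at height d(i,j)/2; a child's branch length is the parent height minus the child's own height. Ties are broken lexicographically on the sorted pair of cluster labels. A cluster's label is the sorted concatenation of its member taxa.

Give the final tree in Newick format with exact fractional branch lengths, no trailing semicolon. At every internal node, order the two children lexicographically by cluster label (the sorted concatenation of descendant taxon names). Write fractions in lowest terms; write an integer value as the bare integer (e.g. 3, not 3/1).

(((I:3/2,K:3/2):35/12,(O:13/4,(W:1,X:1):9/4):7/6):71/60,Q:28/5)

iteration 1: select W,X (d=2); attach at lengths (1, 1); label the merged cluster WX
  updated: d(I,WX)=11/2, d(K,WX)=23/2, d(O,WX)=13/2, d(Q,WX)=23/2
iteration 2: select I,K (d=3); attach at lengths (3/2, 3/2); label the merged cluster IK
  updated: d(IK,O)=19/2, d(IK,Q)=23/2, d(IK,WX)=17/2
iteration 3: select O,WX (d=13/2); attach at lengths (13/4, 9/4); label the merged cluster OWX
  updated: d(IK,OWX)=53/6, d(OWX,Q)=11
iteration 4: select IK,OWX (d=53/6); attach at lengths (35/12, 7/6); label the merged cluster IKOWX
  updated: d(IKOWX,Q)=56/5
iteration 5: select IKOWX,Q (d=56/5); attach at lengths (71/60, 28/5); label the merged cluster IKOQWX
final tree: (((I:3/2,K:3/2):35/12,(O:13/4,(W:1,X:1):9/4):7/6):71/60,Q:28/5)
total length: 641/30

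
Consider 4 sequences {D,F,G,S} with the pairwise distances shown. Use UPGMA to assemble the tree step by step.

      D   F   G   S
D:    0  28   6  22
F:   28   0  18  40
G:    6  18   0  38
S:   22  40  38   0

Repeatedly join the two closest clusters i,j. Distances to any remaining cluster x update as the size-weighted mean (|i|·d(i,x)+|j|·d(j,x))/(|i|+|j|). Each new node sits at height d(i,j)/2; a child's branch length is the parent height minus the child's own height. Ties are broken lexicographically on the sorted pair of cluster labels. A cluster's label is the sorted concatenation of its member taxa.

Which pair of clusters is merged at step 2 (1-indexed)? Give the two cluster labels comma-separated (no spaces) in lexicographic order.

DG,F

1. join D+G (d=6) ⇒ DG; edges |D|=3, |G|=3
  updated: d(DG,F)=23, d(DG,S)=30
2. join DG+F (d=23) ⇒ DFG; edges |DG|=17/2, |F|=23/2
  updated: d(DFG,S)=100/3
3. join DFG+S (d=100/3) ⇒ DFGS; edges |DFG|=31/6, |S|=50/3
final tree: (((D:3,G:3):17/2,F:23/2):31/6,S:50/3)
total length: 287/6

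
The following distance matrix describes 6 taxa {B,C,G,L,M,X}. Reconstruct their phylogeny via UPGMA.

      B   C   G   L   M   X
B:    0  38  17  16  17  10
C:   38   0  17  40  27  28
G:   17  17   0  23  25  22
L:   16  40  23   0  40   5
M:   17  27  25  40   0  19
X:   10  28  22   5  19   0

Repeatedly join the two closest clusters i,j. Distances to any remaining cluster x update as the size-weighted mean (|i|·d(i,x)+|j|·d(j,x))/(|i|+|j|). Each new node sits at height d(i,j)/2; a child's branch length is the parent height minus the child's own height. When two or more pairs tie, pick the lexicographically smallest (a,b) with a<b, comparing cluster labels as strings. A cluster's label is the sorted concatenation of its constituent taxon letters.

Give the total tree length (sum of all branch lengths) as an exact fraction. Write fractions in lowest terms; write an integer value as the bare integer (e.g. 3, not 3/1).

173/3

iteration 1: select L,X (d=5); attach at lengths (5/2, 5/2); label the merged cluster LX
  updated: d(B,LX)=13, d(C,LX)=34, d(G,LX)=45/2, d(LX,M)=59/2
iteration 2: select B,LX (d=13); attach at lengths (13/2, 4); label the merged cluster BLX
  updated: d(BLX,C)=106/3, d(BLX,G)=62/3, d(BLX,M)=76/3
iteration 3: select C,G (d=17); attach at lengths (17/2, 17/2); label the merged cluster CG
  updated: d(BLX,CG)=28, d(CG,M)=26
iteration 4: select BLX,M (d=76/3); attach at lengths (37/6, 38/3); label the merged cluster BLMX
  updated: d(BLMX,CG)=55/2
iteration 5: select BLMX,CG (d=55/2); attach at lengths (13/12, 21/4); label the merged cluster BCGLMX
final tree: (((B:13/2,(L:5/2,X:5/2):4):37/6,M:38/3):13/12,(C:17/2,G:17/2):21/4)
total length: 173/3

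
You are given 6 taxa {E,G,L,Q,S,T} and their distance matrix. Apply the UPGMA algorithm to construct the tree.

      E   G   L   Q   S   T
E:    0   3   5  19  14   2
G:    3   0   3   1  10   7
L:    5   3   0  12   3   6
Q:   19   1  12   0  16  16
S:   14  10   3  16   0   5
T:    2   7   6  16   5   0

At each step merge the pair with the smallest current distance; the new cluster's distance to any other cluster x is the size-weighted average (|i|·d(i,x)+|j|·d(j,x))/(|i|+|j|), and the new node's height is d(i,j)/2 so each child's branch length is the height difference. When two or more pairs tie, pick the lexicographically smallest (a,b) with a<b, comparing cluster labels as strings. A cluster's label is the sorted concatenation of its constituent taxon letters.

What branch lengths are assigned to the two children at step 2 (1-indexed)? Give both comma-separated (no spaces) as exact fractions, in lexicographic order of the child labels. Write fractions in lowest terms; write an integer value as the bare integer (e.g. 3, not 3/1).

iteration 1: select G,Q (d=1); attach at lengths (1/2, 1/2); label the merged cluster GQ
  updated: d(E,GQ)=11, d(GQ,L)=15/2, d(GQ,S)=13, d(GQ,T)=23/2
iteration 2: select E,T (d=2); attach at lengths (1, 1); label the merged cluster ET
  updated: d(ET,GQ)=45/4, d(ET,L)=11/2, d(ET,S)=19/2
iteration 3: select L,S (d=3); attach at lengths (3/2, 3/2); label the merged cluster LS
  updated: d(ET,LS)=15/2, d(GQ,LS)=41/4
iteration 4: select ET,LS (d=15/2); attach at lengths (11/4, 9/4); label the merged cluster ELST
  updated: d(ELST,GQ)=43/4
iteration 5: select ELST,GQ (d=43/4); attach at lengths (13/8, 39/8); label the merged cluster EGLQST
final tree: (((E:1,T:1):11/4,(L:3/2,S:3/2):9/4):13/8,(G:1/2,Q:1/2):39/8)
total length: 35/2

1,1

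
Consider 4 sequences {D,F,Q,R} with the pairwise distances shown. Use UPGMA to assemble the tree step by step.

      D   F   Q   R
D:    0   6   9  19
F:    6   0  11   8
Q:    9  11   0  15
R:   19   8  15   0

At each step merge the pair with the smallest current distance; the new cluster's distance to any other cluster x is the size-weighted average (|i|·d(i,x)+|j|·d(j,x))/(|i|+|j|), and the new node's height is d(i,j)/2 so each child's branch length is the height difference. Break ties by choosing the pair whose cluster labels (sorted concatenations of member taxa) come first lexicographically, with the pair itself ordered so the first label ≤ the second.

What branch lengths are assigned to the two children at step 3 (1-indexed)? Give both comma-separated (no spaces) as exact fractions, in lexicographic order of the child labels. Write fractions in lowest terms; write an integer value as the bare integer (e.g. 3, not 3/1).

2,7

iteration 1: select D,F (d=6); attach at lengths (3, 3); label the merged cluster DF
  updated: d(DF,Q)=10, d(DF,R)=27/2
iteration 2: select DF,Q (d=10); attach at lengths (2, 5); label the merged cluster DFQ
  updated: d(DFQ,R)=14
iteration 3: select DFQ,R (d=14); attach at lengths (2, 7); label the merged cluster DFQR
final tree: (((D:3,F:3):2,Q:5):2,R:7)
total length: 22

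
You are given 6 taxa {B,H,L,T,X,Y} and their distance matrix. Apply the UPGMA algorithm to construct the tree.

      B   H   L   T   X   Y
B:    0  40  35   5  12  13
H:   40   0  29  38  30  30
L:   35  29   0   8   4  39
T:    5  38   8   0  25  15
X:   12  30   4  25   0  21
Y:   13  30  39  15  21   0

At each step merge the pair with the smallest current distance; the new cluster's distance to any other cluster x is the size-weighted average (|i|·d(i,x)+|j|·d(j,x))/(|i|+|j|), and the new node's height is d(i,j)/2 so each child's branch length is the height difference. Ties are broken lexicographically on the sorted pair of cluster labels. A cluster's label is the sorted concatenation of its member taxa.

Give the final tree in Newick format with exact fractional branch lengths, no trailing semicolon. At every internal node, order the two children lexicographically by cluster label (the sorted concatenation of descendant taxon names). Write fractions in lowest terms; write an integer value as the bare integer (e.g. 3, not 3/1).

iteration 1: select L,X (d=4); attach at lengths (2, 2); label the merged cluster LX
  updated: d(B,LX)=47/2, d(H,LX)=59/2, d(LX,T)=33/2, d(LX,Y)=30
iteration 2: select B,T (d=5); attach at lengths (5/2, 5/2); label the merged cluster BT
  updated: d(BT,H)=39, d(BT,LX)=20, d(BT,Y)=14
iteration 3: select BT,Y (d=14); attach at lengths (9/2, 7); label the merged cluster BTY
  updated: d(BTY,H)=36, d(BTY,LX)=70/3
iteration 4: select BTY,LX (d=70/3); attach at lengths (14/3, 29/3); label the merged cluster BLTXY
  updated: d(BLTXY,H)=167/5
iteration 5: select BLTXY,H (d=167/5); attach at lengths (151/30, 167/10); label the merged cluster BHLTXY
final tree: ((((B:5/2,T:5/2):9/2,Y:7):14/3,(L:2,X:2):29/3):151/30,H:167/10)
total length: 1697/30

((((B:5/2,T:5/2):9/2,Y:7):14/3,(L:2,X:2):29/3):151/30,H:167/10)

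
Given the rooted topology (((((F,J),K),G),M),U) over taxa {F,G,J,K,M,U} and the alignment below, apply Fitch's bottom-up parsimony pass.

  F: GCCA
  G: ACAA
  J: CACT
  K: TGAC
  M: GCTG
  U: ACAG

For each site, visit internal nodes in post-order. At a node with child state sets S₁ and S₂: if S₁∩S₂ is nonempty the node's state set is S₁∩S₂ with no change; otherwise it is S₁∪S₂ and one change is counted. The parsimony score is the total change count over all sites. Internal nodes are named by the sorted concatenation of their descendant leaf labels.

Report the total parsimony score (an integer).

[col 0] FJ: children F:{G}, J:{C} ∪→ {C,G}; cost 1
[col 0] FJK: children FJ:{C,G}, K:{T} ∪→ {C,G,T}; cost 1
[col 0] FGJK: children FJK:{C,G,T}, G:{A} ∪→ {A,C,G,T}; cost 1
[col 0] FGJKM: children FGJK:{A,C,G,T}, M:{G} ∩→ {G}; cost 0
[col 0] FGJKMU: children FGJKM:{G}, U:{A} ∪→ {A,G}; cost 1
[col 1] FJ: children F:{C}, J:{A} ∪→ {A,C}; cost 1
[col 1] FJK: children FJ:{A,C}, K:{G} ∪→ {A,C,G}; cost 1
[col 1] FGJK: children FJK:{A,C,G}, G:{C} ∩→ {C}; cost 0
[col 1] FGJKM: children FGJK:{C}, M:{C} ∩→ {C}; cost 0
[col 1] FGJKMU: children FGJKM:{C}, U:{C} ∩→ {C}; cost 0
[col 2] FJ: children F:{C}, J:{C} ∩→ {C}; cost 0
[col 2] FJK: children FJ:{C}, K:{A} ∪→ {A,C}; cost 1
[col 2] FGJK: children FJK:{A,C}, G:{A} ∩→ {A}; cost 0
[col 2] FGJKM: children FGJK:{A}, M:{T} ∪→ {A,T}; cost 1
[col 2] FGJKMU: children FGJKM:{A,T}, U:{A} ∩→ {A}; cost 0
[col 3] FJ: children F:{A}, J:{T} ∪→ {A,T}; cost 1
[col 3] FJK: children FJ:{A,T}, K:{C} ∪→ {A,C,T}; cost 1
[col 3] FGJK: children FJK:{A,C,T}, G:{A} ∩→ {A}; cost 0
[col 3] FGJKM: children FGJK:{A}, M:{G} ∪→ {A,G}; cost 1
[col 3] FGJKMU: children FGJKM:{A,G}, U:{G} ∩→ {G}; cost 0
per-site changes: [4, 2, 2, 3]; total = 11

11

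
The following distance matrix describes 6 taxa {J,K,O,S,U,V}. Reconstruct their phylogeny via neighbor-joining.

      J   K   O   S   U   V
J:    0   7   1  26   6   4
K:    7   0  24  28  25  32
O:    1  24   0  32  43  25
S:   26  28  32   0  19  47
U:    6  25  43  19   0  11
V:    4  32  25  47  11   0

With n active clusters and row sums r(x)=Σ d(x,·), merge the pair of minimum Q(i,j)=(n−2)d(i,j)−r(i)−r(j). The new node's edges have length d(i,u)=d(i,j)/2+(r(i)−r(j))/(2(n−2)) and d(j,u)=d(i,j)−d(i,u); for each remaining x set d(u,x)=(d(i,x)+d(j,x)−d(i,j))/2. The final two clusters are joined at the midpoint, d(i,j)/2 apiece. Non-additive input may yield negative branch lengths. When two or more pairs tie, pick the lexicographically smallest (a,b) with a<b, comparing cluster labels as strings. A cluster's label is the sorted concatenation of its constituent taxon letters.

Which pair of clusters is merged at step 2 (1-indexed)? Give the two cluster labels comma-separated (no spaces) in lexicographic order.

K,SU

iteration 1: select S,U (d=19, Q=-180); attach at lengths (31/2, 7/2); label the merged cluster SU
  updated: d(J,SU)=13/2, d(K,SU)=17, d(O,SU)=28, d(SU,V)=39/2
iteration 2: select K,SU (d=17, Q=-100); attach at lengths (10, 7); label the merged cluster KSU
  updated: d(J,KSU)=-7/4, d(KSU,O)=35/2, d(KSU,V)=69/4
iteration 3: select J,O (d=1, Q=-179/4); attach at lengths (-153/16, 169/16); label the merged cluster JO
  updated: d(JO,KSU)=59/8, d(JO,V)=14
iteration 4: select JO,KSU (d=59/8, Q=-309/8); attach at lengths (33/16, 85/16); label the merged cluster JKOSU
  updated: d(JKOSU,V)=191/16
iteration 5: select JKOSU,V (d=191/16); attach at lengths (191/32, 191/32); label the merged cluster JKOSUV
final tree: (((J:-153/16,O:169/16):33/16,(K:10,(S:31/2,U:7/2):7):85/16):191/32,V:191/32)
total length: 901/16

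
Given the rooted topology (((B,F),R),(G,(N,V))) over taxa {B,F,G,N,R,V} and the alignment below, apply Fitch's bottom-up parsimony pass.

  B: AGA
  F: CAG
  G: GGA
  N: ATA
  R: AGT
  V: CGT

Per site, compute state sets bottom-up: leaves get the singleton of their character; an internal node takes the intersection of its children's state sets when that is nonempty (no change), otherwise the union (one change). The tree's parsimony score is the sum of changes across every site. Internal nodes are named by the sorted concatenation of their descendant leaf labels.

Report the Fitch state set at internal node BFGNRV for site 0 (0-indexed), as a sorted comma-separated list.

[col 0] BF: children B:{A}, F:{C} ∪→ {A,C}; cost 1
[col 0] BFR: children BF:{A,C}, R:{A} ∩→ {A}; cost 0
[col 0] NV: children N:{A}, V:{C} ∪→ {A,C}; cost 1
[col 0] GNV: children G:{G}, NV:{A,C} ∪→ {A,C,G}; cost 1
[col 0] BFGNRV: children BFR:{A}, GNV:{A,C,G} ∩→ {A}; cost 0
[col 1] BF: children B:{G}, F:{A} ∪→ {A,G}; cost 1
[col 1] BFR: children BF:{A,G}, R:{G} ∩→ {G}; cost 0
[col 1] NV: children N:{T}, V:{G} ∪→ {G,T}; cost 1
[col 1] GNV: children G:{G}, NV:{G,T} ∩→ {G}; cost 0
[col 1] BFGNRV: children BFR:{G}, GNV:{G} ∩→ {G}; cost 0
[col 2] BF: children B:{A}, F:{G} ∪→ {A,G}; cost 1
[col 2] BFR: children BF:{A,G}, R:{T} ∪→ {A,G,T}; cost 1
[col 2] NV: children N:{A}, V:{T} ∪→ {A,T}; cost 1
[col 2] GNV: children G:{A}, NV:{A,T} ∩→ {A}; cost 0
[col 2] BFGNRV: children BFR:{A,G,T}, GNV:{A} ∩→ {A}; cost 0
per-site changes: [3, 2, 3]; total = 8

A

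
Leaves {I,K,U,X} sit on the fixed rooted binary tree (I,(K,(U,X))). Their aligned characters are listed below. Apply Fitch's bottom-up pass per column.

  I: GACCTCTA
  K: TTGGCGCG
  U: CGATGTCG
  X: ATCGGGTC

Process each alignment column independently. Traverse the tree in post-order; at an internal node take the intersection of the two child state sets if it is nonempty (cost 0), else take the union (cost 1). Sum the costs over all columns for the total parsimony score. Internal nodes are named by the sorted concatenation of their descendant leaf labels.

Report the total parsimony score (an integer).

UX@0: {C} ∪ {A} = {A,C} (union, +1)
KUX@0: {T} ∪ {A,C} = {A,C,T} (union, +1)
IKUX@0: {G} ∪ {A,C,T} = {A,C,G,T} (union, +1)
UX@1: {G} ∪ {T} = {G,T} (union, +1)
KUX@1: {T} ∩ {G,T} = {T} (intersection, +0)
IKUX@1: {A} ∪ {T} = {A,T} (union, +1)
UX@2: {A} ∪ {C} = {A,C} (union, +1)
KUX@2: {G} ∪ {A,C} = {A,C,G} (union, +1)
IKUX@2: {C} ∩ {A,C,G} = {C} (intersection, +0)
UX@3: {T} ∪ {G} = {G,T} (union, +1)
KUX@3: {G} ∩ {G,T} = {G} (intersection, +0)
IKUX@3: {C} ∪ {G} = {C,G} (union, +1)
UX@4: {G} ∩ {G} = {G} (intersection, +0)
KUX@4: {C} ∪ {G} = {C,G} (union, +1)
IKUX@4: {T} ∪ {C,G} = {C,G,T} (union, +1)
UX@5: {T} ∪ {G} = {G,T} (union, +1)
KUX@5: {G} ∩ {G,T} = {G} (intersection, +0)
IKUX@5: {C} ∪ {G} = {C,G} (union, +1)
UX@6: {C} ∪ {T} = {C,T} (union, +1)
KUX@6: {C} ∩ {C,T} = {C} (intersection, +0)
IKUX@6: {T} ∪ {C} = {C,T} (union, +1)
UX@7: {G} ∪ {C} = {C,G} (union, +1)
KUX@7: {G} ∩ {C,G} = {G} (intersection, +0)
IKUX@7: {A} ∪ {G} = {A,G} (union, +1)
per-site changes: [3, 2, 2, 2, 2, 2, 2, 2]; total = 17

17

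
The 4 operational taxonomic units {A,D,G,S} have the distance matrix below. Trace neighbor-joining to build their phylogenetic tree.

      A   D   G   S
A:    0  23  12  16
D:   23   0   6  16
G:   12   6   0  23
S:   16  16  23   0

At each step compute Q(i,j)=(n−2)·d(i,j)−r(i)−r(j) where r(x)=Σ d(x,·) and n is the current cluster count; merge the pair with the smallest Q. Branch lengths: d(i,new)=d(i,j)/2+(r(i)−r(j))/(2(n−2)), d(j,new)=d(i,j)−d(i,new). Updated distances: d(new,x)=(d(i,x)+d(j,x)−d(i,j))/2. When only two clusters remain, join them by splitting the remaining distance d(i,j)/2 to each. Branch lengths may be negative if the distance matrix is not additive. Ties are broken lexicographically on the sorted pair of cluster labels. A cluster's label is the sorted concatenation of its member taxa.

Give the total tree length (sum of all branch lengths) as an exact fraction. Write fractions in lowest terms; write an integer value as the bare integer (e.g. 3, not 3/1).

59/2

1. join A+S (d=16, Q=-74) ⇒ AS; edges |A|=7, |S|=9
  updated: d(AS,D)=23/2, d(AS,G)=19/2
2. join AS+D (d=23/2, Q=-27) ⇒ ADS; edges |AS|=15/2, |D|=4
  updated: d(ADS,G)=2
3. join ADS+G (d=2) ⇒ ADGS; edges |ADS|=1, |G|=1
final tree: (((A:7,S:9):15/2,D:4):1,G:1)
total length: 59/2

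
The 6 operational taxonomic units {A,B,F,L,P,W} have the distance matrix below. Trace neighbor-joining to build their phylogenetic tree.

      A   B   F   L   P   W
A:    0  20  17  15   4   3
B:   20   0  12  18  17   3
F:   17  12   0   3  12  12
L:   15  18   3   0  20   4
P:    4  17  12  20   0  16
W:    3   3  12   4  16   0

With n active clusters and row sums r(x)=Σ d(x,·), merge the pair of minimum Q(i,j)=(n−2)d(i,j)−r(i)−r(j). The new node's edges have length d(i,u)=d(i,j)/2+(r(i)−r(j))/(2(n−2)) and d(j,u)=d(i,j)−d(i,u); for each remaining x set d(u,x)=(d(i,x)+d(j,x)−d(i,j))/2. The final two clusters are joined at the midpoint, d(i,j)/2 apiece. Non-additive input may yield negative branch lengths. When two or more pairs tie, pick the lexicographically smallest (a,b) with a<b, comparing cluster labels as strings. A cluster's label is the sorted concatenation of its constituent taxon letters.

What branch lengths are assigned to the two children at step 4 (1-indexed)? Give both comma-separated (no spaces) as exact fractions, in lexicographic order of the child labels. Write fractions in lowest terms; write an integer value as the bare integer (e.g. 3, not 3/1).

13/4,11/2

iteration 1: select A,P (d=4, Q=-112); attach at lengths (3/4, 13/4); label the merged cluster AP
  updated: d(AP,B)=33/2, d(AP,F)=25/2, d(AP,L)=31/2, d(AP,W)=15/2
iteration 2: select F,L (d=3, Q=-71); attach at lengths (4/3, 5/3); label the merged cluster FL
  updated: d(AP,FL)=25/2, d(B,FL)=27/2, d(FL,W)=13/2
iteration 3: select AP,FL (d=25/2, Q=-44); attach at lengths (29/4, 21/4); label the merged cluster AFLP
  updated: d(AFLP,B)=35/4, d(AFLP,W)=3/4
iteration 4: select AFLP,B (d=35/4, Q=-25/2); attach at lengths (13/4, 11/2); label the merged cluster ABFLP
  updated: d(ABFLP,W)=-5/2
iteration 5: select ABFLP,W (d=-5/2); attach at lengths (-5/4, -5/4); label the merged cluster ABFLPW
final tree: ((((A:3/4,P:13/4):29/4,(F:4/3,L:5/3):21/4):13/4,B:11/2):-5/4,W:-5/4)
total length: 103/4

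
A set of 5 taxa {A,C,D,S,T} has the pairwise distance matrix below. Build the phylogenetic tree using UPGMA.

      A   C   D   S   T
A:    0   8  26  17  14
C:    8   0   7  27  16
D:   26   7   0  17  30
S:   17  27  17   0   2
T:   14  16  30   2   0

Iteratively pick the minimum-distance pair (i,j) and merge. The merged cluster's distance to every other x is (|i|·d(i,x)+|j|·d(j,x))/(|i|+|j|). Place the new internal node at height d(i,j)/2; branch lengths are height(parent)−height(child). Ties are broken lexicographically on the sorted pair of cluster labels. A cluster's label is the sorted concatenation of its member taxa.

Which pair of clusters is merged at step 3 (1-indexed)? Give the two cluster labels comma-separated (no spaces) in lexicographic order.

step 1: merge (S,T) at d=2; branch lengths S→1, T→1; new cluster ST
  updated: d(A,ST)=31/2, d(C,ST)=43/2, d(D,ST)=47/2
step 2: merge (C,D) at d=7; branch lengths C→7/2, D→7/2; new cluster CD
  updated: d(A,CD)=17, d(CD,ST)=45/2
step 3: merge (A,ST) at d=31/2; branch lengths A→31/4, ST→27/4; new cluster AST
  updated: d(AST,CD)=62/3
step 4: merge (AST,CD) at d=62/3; branch lengths AST→31/12, CD→41/6; new cluster ACDST
final tree: ((A:31/4,(S:1,T:1):27/4):31/12,(C:7/2,D:7/2):41/6)
total length: 395/12

A,ST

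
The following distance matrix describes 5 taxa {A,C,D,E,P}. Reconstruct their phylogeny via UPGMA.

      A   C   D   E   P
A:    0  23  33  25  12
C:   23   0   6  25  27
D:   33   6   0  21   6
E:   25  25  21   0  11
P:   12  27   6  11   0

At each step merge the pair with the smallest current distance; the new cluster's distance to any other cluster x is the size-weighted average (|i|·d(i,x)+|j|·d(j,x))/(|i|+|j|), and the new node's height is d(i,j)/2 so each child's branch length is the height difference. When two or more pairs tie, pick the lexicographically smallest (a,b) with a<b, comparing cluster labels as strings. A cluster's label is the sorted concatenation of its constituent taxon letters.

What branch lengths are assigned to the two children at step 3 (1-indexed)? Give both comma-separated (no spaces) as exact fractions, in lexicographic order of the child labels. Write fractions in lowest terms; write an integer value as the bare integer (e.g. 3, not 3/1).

37/4,15/4

1. join C+D (d=6) ⇒ CD; edges |C|=3, |D|=3
  updated: d(A,CD)=28, d(CD,E)=23, d(CD,P)=33/2
2. join E+P (d=11) ⇒ EP; edges |E|=11/2, |P|=11/2
  updated: d(A,EP)=37/2, d(CD,EP)=79/4
3. join A+EP (d=37/2) ⇒ AEP; edges |A|=37/4, |EP|=15/4
  updated: d(AEP,CD)=45/2
4. join AEP+CD (d=45/2) ⇒ ACDEP; edges |AEP|=2, |CD|=33/4
final tree: ((A:37/4,(E:11/2,P:11/2):15/4):2,(C:3,D:3):33/4)
total length: 161/4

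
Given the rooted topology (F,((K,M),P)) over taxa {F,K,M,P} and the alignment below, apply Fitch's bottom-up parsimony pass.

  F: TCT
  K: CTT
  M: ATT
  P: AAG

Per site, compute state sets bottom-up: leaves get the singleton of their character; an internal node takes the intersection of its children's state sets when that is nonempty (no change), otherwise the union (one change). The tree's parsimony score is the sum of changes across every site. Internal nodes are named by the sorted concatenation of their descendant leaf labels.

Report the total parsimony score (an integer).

KM@0: {C} ∪ {A} = {A,C} (union, +1)
KMP@0: {A,C} ∩ {A} = {A} (intersection, +0)
FKMP@0: {T} ∪ {A} = {A,T} (union, +1)
KM@1: {T} ∩ {T} = {T} (intersection, +0)
KMP@1: {T} ∪ {A} = {A,T} (union, +1)
FKMP@1: {C} ∪ {A,T} = {A,C,T} (union, +1)
KM@2: {T} ∩ {T} = {T} (intersection, +0)
KMP@2: {T} ∪ {G} = {G,T} (union, +1)
FKMP@2: {T} ∩ {G,T} = {T} (intersection, +0)
per-site changes: [2, 2, 1]; total = 5

5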